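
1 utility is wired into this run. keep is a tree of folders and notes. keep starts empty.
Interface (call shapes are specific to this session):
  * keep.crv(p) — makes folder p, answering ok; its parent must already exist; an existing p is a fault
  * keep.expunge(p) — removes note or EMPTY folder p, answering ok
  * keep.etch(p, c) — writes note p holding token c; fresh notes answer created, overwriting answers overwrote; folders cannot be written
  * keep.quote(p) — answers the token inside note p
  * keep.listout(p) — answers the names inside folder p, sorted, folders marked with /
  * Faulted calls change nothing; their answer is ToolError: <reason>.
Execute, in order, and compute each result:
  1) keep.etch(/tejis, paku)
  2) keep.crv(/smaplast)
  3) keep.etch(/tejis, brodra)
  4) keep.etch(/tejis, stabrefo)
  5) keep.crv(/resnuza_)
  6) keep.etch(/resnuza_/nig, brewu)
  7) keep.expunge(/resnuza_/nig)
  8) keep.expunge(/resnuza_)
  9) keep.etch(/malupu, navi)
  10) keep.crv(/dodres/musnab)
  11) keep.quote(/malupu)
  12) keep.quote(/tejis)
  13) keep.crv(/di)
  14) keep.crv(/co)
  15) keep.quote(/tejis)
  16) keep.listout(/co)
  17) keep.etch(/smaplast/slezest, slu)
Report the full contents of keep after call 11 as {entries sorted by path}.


CALL keep.etch[p→/tejis; c→paku]
RET  created
CALL keep.crv[p→/smaplast]
RET  ok
CALL keep.etch[p→/tejis; c→brodra]
RET  overwrote
CALL keep.etch[p→/tejis; c→stabrefo]
RET  overwrote
CALL keep.crv[p→/resnuza_]
RET  ok
CALL keep.etch[p→/resnuza_/nig; c→brewu]
RET  created
CALL keep.expunge[p→/resnuza_/nig]
RET  ok
CALL keep.expunge[p→/resnuza_]
RET  ok
CALL keep.etch[p→/malupu; c→navi]
RET  created
CALL keep.crv[p→/dodres/musnab]
RET  ToolError: no parent
CALL keep.quote[p→/malupu]
RET  navi
CALL keep.quote[p→/tejis]
RET  stabrefo
CALL keep.crv[p→/di]
RET  ok
CALL keep.crv[p→/co]
RET  ok
CALL keep.quote[p→/tejis]
RET  stabrefo
CALL keep.listout[p→/co]
RET  []
CALL keep.etch[p→/smaplast/slezest; c→slu]
RET  created

Answer: {malupu=navi, smaplast/, tejis=stabrefo}


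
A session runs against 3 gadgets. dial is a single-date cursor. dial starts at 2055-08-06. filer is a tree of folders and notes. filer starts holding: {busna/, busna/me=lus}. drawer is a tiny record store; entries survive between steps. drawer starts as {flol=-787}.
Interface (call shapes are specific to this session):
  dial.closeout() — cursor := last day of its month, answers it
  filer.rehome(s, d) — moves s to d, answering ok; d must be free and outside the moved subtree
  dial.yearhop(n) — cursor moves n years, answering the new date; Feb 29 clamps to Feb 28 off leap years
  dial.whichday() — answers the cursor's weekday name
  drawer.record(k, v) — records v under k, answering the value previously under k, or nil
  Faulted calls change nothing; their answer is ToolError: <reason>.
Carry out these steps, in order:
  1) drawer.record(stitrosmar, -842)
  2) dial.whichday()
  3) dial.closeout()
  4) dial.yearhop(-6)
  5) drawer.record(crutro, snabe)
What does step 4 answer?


Answer: 2049-08-31

Derivation:
CALL record[stitrosmar; -842]
RET  nil
CALL whichday[]
RET  Friday
CALL closeout[]
RET  2055-08-31
CALL yearhop[-6]
RET  2049-08-31
CALL record[crutro; snabe]
RET  nil


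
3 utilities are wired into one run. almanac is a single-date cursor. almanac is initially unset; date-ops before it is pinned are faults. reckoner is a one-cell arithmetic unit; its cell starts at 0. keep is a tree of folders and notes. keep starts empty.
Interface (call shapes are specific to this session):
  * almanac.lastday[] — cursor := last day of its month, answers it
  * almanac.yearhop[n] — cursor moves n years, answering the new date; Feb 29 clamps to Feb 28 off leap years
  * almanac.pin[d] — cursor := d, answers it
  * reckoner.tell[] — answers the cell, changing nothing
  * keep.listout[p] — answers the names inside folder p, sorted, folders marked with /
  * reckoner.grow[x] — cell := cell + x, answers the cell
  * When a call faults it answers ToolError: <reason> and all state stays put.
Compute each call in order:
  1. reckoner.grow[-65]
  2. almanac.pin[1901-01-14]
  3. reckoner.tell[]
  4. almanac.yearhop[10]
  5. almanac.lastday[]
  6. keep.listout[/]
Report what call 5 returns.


Answer: 1911-01-31

Derivation:
-> grow(x→-65)
<- -65
-> pin(d→1901-01-14)
<- 1901-01-14
-> tell()
<- -65
-> yearhop(n→10)
<- 1911-01-14
-> lastday()
<- 1911-01-31
-> listout(p→/)
<- []


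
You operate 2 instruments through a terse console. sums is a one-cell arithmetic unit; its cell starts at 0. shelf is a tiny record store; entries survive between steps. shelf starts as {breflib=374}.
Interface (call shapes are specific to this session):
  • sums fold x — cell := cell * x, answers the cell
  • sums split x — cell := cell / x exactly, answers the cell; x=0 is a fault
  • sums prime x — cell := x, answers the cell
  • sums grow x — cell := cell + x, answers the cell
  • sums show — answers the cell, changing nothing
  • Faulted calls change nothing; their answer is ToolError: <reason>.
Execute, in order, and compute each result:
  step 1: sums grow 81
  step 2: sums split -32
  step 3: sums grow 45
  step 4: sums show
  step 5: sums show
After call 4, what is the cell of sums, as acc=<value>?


Act: sums grow[x→81]
Obs: 81
Act: sums split[x→-32]
Obs: -81/32
Act: sums grow[x→45]
Obs: 1359/32
Act: sums show[]
Obs: 1359/32
Act: sums show[]
Obs: 1359/32

Answer: acc=1359/32


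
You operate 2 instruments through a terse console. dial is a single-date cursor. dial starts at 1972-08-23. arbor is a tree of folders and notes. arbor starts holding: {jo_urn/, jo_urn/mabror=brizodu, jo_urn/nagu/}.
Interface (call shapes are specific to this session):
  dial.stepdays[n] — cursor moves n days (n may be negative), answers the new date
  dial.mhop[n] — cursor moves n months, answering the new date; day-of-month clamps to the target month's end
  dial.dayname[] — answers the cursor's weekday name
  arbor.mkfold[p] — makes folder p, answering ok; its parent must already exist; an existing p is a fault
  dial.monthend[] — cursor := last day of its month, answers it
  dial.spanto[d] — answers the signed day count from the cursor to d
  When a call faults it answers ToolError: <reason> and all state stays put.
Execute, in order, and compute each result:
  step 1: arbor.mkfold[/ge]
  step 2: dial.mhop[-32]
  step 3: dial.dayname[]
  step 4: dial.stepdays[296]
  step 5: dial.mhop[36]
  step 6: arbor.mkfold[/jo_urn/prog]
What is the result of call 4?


Answer: 1970-10-15

Derivation:
·→ mkfold(p=/ge)
·← ok
·→ mhop(n=-32)
·← 1969-12-23
·→ dayname()
·← Tuesday
·→ stepdays(n=296)
·← 1970-10-15
·→ mhop(n=36)
·← 1973-10-15
·→ mkfold(p=/jo_urn/prog)
·← ok


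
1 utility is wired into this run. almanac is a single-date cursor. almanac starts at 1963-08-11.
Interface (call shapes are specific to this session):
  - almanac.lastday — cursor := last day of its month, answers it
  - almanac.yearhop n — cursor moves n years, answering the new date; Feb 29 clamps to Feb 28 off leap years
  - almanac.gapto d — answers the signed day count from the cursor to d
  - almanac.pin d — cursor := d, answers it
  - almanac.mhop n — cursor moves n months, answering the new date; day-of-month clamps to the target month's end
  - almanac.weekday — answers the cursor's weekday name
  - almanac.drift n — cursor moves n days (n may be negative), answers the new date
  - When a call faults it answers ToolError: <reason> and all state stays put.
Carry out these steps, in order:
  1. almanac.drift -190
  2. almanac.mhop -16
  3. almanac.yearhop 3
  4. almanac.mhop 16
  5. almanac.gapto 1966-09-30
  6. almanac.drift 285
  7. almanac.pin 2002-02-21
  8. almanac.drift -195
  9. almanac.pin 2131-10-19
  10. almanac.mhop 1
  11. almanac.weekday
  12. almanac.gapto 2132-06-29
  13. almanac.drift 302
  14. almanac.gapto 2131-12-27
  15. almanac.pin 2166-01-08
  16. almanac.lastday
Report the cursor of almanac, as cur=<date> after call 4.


Answer: cur=1966-02-02

Derivation:
>>> drift n→-190
[out] 1963-02-02
>>> mhop n→-16
[out] 1961-10-02
>>> yearhop n→3
[out] 1964-10-02
>>> mhop n→16
[out] 1966-02-02
>>> gapto d→1966-09-30
[out] 240
>>> drift n→285
[out] 1966-11-14
>>> pin d→2002-02-21
[out] 2002-02-21
>>> drift n→-195
[out] 2001-08-10
>>> pin d→2131-10-19
[out] 2131-10-19
>>> mhop n→1
[out] 2131-11-19
>>> weekday
[out] Monday
>>> gapto d→2132-06-29
[out] 223
>>> drift n→302
[out] 2132-09-16
>>> gapto d→2131-12-27
[out] -264
>>> pin d→2166-01-08
[out] 2166-01-08
>>> lastday
[out] 2166-01-31


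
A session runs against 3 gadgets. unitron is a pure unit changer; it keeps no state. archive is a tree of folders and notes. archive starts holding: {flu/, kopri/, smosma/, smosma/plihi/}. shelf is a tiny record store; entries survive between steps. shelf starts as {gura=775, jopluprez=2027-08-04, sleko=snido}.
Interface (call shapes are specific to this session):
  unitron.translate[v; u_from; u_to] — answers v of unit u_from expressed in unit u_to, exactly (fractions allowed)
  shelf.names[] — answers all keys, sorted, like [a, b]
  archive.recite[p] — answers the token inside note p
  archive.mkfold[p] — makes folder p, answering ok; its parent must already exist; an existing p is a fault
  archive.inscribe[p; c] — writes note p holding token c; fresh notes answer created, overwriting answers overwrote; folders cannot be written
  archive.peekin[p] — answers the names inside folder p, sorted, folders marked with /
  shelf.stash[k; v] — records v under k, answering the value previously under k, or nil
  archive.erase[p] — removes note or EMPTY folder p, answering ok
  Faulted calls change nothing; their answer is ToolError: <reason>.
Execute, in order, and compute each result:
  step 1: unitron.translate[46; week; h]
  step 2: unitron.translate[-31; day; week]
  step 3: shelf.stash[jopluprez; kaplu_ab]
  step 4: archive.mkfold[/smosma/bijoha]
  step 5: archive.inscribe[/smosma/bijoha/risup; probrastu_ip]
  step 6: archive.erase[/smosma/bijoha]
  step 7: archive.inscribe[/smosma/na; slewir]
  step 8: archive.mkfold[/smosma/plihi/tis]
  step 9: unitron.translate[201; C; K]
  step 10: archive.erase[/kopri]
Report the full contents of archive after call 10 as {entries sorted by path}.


>> unitron.translate(v: 46, u_from: week, u_to: h)
<< 7728
>> unitron.translate(v: -31, u_from: day, u_to: week)
<< -31/7
>> shelf.stash(k: jopluprez, v: kaplu_ab)
<< 2027-08-04
>> archive.mkfold(p: /smosma/bijoha)
<< ok
>> archive.inscribe(p: /smosma/bijoha/risup, c: probrastu_ip)
<< created
>> archive.erase(p: /smosma/bijoha)
<< ToolError: not empty
>> archive.inscribe(p: /smosma/na, c: slewir)
<< created
>> archive.mkfold(p: /smosma/plihi/tis)
<< ok
>> unitron.translate(v: 201, u_from: C, u_to: K)
<< 9483/20
>> archive.erase(p: /kopri)
<< ok

Answer: {flu/, smosma/, smosma/bijoha/, smosma/bijoha/risup=probrastu_ip, smosma/na=slewir, smosma/plihi/, smosma/plihi/tis/}


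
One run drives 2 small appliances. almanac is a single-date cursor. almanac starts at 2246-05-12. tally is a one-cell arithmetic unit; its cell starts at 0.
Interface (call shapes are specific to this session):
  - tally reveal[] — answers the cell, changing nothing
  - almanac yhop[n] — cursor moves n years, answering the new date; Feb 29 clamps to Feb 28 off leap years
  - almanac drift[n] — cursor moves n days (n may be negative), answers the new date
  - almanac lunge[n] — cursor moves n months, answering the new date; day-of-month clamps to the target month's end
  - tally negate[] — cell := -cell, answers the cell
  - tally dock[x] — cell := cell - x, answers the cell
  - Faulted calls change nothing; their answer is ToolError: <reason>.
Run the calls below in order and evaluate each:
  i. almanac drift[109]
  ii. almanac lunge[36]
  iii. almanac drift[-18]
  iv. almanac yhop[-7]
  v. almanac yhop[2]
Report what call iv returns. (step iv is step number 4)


Answer: 2242-08-11

Derivation:
Then almanac drift(n: 109), and see 2246-08-29.
Next I call almanac lunge(n: 36), and observe 2249-08-29.
Using almanac drift(n: -18), yielding 2249-08-11.
Then almanac yhop(n: -7), → 2242-08-11.
Using almanac yhop(n: 2), and see 2244-08-11.


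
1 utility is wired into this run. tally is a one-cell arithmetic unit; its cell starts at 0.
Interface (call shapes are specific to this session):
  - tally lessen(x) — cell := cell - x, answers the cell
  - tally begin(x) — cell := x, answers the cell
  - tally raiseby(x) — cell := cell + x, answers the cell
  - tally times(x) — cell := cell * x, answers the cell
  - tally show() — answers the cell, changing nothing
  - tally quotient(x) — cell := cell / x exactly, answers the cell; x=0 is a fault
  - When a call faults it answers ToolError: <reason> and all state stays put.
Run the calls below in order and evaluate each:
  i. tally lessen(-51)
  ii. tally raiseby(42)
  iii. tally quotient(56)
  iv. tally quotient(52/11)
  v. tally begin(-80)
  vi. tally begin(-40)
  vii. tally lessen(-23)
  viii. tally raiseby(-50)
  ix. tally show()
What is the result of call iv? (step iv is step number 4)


Answer: 1023/2912

Derivation:
;; tally lessen(x=-51) : 51
;; tally raiseby(x=42) : 93
;; tally quotient(x=56) : 93/56
;; tally quotient(x=52/11) : 1023/2912
;; tally begin(x=-80) : -80
;; tally begin(x=-40) : -40
;; tally lessen(x=-23) : -17
;; tally raiseby(x=-50) : -67
;; tally show() : -67


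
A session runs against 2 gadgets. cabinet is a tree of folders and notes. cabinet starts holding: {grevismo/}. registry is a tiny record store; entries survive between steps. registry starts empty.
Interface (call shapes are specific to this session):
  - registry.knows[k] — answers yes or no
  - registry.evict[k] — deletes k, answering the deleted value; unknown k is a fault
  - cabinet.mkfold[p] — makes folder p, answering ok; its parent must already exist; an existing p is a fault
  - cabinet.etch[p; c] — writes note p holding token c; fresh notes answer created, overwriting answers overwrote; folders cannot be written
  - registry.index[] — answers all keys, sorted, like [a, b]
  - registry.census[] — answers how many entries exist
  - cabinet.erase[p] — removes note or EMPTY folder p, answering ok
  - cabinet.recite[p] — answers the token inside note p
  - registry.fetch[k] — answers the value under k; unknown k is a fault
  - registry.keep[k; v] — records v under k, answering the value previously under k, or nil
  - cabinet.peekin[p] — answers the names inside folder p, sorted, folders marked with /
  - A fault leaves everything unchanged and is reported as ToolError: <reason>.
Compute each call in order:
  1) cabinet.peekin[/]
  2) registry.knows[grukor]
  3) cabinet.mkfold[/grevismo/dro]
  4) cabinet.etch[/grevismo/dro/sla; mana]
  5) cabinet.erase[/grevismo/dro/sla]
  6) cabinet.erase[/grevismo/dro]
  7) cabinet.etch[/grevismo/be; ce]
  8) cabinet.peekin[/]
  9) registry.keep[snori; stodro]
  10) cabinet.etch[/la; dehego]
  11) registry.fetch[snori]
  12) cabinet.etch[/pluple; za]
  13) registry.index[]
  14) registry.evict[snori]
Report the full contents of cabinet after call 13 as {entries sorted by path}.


~$ cabinet.peekin /
= [grevismo/]
~$ registry.knows grukor
= no
~$ cabinet.mkfold /grevismo/dro
= ok
~$ cabinet.etch /grevismo/dro/sla mana
= created
~$ cabinet.erase /grevismo/dro/sla
= ok
~$ cabinet.erase /grevismo/dro
= ok
~$ cabinet.etch /grevismo/be ce
= created
~$ cabinet.peekin /
= [grevismo/]
~$ registry.keep snori stodro
= nil
~$ cabinet.etch /la dehego
= created
~$ registry.fetch snori
= stodro
~$ cabinet.etch /pluple za
= created
~$ registry.index
= [snori]
~$ registry.evict snori
= stodro

Answer: {grevismo/, grevismo/be=ce, la=dehego, pluple=za}


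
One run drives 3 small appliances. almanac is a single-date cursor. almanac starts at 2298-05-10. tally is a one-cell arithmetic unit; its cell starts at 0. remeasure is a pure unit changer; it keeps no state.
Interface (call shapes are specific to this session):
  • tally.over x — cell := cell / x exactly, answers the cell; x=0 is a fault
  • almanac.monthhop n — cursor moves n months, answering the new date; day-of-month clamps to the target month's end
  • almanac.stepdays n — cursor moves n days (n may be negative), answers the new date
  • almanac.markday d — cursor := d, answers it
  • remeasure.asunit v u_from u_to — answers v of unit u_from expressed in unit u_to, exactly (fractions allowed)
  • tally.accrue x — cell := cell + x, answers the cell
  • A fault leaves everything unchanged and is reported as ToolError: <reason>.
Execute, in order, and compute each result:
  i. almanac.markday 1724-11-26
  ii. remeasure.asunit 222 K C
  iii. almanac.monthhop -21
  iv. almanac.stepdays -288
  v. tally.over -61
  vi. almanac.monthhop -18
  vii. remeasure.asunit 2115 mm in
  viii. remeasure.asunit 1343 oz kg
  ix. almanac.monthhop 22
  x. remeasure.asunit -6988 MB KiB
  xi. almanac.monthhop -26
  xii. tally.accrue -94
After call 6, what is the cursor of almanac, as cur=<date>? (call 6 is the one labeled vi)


Answer: cur=1720-11-14

Derivation:
>> almanac.markday(d→1724-11-26)
<< 1724-11-26
>> remeasure.asunit(v→222, u_from→K, u_to→C)
<< -1023/20
>> almanac.monthhop(n→-21)
<< 1723-02-26
>> almanac.stepdays(n→-288)
<< 1722-05-14
>> tally.over(x→-61)
<< 0
>> almanac.monthhop(n→-18)
<< 1720-11-14
>> remeasure.asunit(v→2115, u_from→mm, u_to→in)
<< 10575/127
>> remeasure.asunit(v→1343, u_from→oz, u_to→kg)
<< 60917455291/1600000000
>> almanac.monthhop(n→22)
<< 1722-09-14
>> remeasure.asunit(v→-6988, u_from→MB, u_to→KiB)
<< -27296875/4
>> almanac.monthhop(n→-26)
<< 1720-07-14
>> tally.accrue(x→-94)
<< -94


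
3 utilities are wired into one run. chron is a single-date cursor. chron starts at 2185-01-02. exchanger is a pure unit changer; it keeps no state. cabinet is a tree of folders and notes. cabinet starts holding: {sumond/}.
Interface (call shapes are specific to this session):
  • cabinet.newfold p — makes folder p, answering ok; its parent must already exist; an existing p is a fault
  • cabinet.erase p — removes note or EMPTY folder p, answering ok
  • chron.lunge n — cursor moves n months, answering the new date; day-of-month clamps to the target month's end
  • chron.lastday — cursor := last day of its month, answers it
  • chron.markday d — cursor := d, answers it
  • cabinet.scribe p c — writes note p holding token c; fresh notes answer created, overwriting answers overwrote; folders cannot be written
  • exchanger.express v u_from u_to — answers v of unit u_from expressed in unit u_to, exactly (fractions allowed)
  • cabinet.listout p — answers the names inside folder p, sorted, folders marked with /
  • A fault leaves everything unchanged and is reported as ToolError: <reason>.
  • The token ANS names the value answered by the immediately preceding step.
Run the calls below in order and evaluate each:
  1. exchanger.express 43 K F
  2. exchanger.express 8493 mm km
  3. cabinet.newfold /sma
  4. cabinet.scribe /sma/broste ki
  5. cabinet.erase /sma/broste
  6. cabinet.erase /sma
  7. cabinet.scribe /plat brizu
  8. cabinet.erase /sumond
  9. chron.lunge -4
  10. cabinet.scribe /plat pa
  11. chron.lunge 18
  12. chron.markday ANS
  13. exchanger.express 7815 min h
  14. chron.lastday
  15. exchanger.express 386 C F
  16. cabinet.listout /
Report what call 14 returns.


// exchanger.express(v=43, u_from=K, u_to=F) ~> -38227/100
// exchanger.express(v=8493, u_from=mm, u_to=km) ~> 8493/1000000
// cabinet.newfold(p=/sma) ~> ok
// cabinet.scribe(p=/sma/broste, c=ki) ~> created
// cabinet.erase(p=/sma/broste) ~> ok
// cabinet.erase(p=/sma) ~> ok
// cabinet.scribe(p=/plat, c=brizu) ~> created
// cabinet.erase(p=/sumond) ~> ok
// chron.lunge(n=-4) ~> 2184-09-02
// cabinet.scribe(p=/plat, c=pa) ~> overwrote
// chron.lunge(n=18) ~> 2186-03-02
// chron.markday(d=ANS) ~> 2186-03-02
// exchanger.express(v=7815, u_from=min, u_to=h) ~> 521/4
// chron.lastday() ~> 2186-03-31
// exchanger.express(v=386, u_from=C, u_to=F) ~> 3634/5
// cabinet.listout(p=/) ~> [plat]

Answer: 2186-03-31


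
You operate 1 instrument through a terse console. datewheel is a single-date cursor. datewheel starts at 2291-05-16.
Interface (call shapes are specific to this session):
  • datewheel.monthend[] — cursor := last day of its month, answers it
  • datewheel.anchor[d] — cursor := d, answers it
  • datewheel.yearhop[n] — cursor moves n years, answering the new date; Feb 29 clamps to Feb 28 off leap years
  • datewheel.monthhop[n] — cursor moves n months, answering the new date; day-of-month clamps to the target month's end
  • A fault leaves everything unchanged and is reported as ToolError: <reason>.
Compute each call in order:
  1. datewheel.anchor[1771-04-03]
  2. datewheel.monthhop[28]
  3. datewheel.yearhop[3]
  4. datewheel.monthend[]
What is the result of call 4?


Step: anchor[d→1771-04-03]
Result: 1771-04-03
Step: monthhop[n→28]
Result: 1773-08-03
Step: yearhop[n→3]
Result: 1776-08-03
Step: monthend[]
Result: 1776-08-31

Answer: 1776-08-31


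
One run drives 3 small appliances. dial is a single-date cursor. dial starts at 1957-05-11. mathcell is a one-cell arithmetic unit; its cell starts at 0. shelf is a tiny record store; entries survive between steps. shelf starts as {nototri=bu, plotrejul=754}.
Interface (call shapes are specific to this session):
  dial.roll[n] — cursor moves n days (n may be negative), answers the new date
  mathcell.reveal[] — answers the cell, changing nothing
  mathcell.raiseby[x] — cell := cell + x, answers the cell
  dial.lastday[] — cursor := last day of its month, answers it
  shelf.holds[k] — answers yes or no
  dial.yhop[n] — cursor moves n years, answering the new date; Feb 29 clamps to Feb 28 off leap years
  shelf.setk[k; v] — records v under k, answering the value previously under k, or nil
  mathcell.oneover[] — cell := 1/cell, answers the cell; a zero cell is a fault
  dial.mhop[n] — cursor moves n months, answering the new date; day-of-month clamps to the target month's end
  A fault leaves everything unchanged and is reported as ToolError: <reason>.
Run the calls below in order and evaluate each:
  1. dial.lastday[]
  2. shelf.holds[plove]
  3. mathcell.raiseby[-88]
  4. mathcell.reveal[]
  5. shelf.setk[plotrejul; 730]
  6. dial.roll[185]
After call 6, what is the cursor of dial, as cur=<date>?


I try lastday, yielding 1957-05-31.
I try holds(k: plove), and observe no.
I use raiseby(x: -88), and get -88.
Invoking reveal(), and see -88.
Using setk(k: plotrejul, v: 730), and see 754.
Invoking roll(n: 185), giving 1957-12-02.

Answer: cur=1957-12-02


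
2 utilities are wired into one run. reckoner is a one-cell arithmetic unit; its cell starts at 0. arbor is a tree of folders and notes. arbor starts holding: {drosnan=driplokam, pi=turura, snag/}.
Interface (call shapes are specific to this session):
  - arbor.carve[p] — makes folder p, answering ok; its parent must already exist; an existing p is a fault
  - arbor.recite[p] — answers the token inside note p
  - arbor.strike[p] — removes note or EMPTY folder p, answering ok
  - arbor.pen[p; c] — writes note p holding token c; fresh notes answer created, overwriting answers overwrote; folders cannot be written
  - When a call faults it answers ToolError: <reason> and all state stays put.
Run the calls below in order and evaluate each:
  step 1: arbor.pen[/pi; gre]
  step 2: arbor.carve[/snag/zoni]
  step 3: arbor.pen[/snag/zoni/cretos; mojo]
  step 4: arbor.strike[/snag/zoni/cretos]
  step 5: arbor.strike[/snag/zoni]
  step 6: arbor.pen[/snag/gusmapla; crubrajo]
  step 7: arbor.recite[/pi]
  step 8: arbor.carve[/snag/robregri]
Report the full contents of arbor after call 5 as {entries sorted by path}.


Answer: {drosnan=driplokam, pi=gre, snag/}

Derivation:
I use arbor.pen passing /pi, gre, — result: overwrote.
I invoke arbor.carve passing /snag/zoni, — result: ok.
I invoke arbor.pen passing /snag/zoni/cretos, mojo, and get created.
I use arbor.strike passing /snag/zoni/cretos, and get ok.
Next I call arbor.strike passing /snag/zoni, and see ok.
Using arbor.pen passing /snag/gusmapla, crubrajo, → created.
Then arbor.recite passing /pi, and get gre.
Next I call arbor.carve passing /snag/robregri, yielding ok.


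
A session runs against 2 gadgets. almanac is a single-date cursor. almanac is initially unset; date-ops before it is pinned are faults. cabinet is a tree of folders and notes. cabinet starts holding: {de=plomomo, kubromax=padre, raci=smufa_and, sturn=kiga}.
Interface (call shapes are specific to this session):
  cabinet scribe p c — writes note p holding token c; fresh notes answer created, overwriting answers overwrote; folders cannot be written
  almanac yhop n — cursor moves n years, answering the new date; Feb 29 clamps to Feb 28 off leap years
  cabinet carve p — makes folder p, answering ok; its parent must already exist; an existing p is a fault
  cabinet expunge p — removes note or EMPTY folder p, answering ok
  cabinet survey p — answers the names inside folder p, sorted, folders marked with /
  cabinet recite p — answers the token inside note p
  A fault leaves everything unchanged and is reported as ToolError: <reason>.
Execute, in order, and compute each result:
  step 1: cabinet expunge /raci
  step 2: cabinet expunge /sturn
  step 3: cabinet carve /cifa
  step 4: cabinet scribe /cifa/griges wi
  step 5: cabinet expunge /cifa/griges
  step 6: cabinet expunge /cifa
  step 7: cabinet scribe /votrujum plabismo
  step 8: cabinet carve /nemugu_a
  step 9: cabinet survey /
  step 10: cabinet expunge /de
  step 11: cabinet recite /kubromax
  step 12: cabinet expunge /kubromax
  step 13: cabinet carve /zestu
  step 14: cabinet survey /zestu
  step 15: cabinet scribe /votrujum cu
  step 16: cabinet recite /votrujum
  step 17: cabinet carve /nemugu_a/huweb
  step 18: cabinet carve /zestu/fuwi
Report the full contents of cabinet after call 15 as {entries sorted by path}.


Answer: {nemugu_a/, votrujum=cu, zestu/}

Derivation:
> cabinet expunge p='/raci'
= ok
> cabinet expunge p='/sturn'
= ok
> cabinet carve p='/cifa'
= ok
> cabinet scribe p='/cifa/griges' c='wi'
= created
> cabinet expunge p='/cifa/griges'
= ok
> cabinet expunge p='/cifa'
= ok
> cabinet scribe p='/votrujum' c='plabismo'
= created
> cabinet carve p='/nemugu_a'
= ok
> cabinet survey p='/'
= [de, kubromax, nemugu_a/, votrujum]
> cabinet expunge p='/de'
= ok
> cabinet recite p='/kubromax'
= padre
> cabinet expunge p='/kubromax'
= ok
> cabinet carve p='/zestu'
= ok
> cabinet survey p='/zestu'
= []
> cabinet scribe p='/votrujum' c='cu'
= overwrote
> cabinet recite p='/votrujum'
= cu
> cabinet carve p='/nemugu_a/huweb'
= ok
> cabinet carve p='/zestu/fuwi'
= ok


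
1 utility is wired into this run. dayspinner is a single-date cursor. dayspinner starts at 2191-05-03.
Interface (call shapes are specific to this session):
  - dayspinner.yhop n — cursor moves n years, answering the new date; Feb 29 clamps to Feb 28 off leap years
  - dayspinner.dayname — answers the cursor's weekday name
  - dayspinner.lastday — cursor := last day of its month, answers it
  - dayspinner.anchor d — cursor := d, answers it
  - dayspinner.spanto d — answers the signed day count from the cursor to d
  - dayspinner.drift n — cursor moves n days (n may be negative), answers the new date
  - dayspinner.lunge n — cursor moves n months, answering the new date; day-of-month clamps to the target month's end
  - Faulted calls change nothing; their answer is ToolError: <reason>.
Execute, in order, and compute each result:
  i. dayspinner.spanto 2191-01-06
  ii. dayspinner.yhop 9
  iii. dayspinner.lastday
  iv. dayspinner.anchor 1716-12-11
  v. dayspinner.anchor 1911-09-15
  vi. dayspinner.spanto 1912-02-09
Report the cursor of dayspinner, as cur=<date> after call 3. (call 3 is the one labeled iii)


Answer: cur=2200-05-31

Derivation:
→ dayspinner.spanto(d: 2191-01-06)
← -117
→ dayspinner.yhop(n: 9)
← 2200-05-03
→ dayspinner.lastday()
← 2200-05-31
→ dayspinner.anchor(d: 1716-12-11)
← 1716-12-11
→ dayspinner.anchor(d: 1911-09-15)
← 1911-09-15
→ dayspinner.spanto(d: 1912-02-09)
← 147


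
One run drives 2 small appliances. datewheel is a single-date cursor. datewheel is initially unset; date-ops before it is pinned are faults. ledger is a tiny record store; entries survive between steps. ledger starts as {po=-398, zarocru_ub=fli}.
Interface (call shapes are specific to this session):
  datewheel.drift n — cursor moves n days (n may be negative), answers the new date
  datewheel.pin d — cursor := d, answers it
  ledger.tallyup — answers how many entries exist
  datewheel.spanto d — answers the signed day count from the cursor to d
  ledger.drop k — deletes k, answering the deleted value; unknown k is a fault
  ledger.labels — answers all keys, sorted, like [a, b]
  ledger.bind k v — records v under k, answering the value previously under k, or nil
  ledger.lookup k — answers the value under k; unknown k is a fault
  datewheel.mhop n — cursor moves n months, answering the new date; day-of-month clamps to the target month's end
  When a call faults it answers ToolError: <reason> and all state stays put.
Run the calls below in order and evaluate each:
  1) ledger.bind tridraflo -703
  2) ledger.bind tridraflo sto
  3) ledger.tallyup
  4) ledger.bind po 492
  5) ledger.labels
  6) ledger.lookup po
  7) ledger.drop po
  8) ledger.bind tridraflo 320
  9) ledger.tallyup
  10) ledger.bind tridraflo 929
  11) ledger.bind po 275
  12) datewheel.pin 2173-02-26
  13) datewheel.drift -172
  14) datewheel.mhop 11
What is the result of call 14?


// bind(tridraflo, -703) == nil
// bind(tridraflo, sto) == -703
// tallyup() == 3
// bind(po, 492) == -398
// labels() == [po, tridraflo, zarocru_ub]
// lookup(po) == 492
// drop(po) == 492
// bind(tridraflo, 320) == sto
// tallyup() == 2
// bind(tridraflo, 929) == 320
// bind(po, 275) == nil
// pin(2173-02-26) == 2173-02-26
// drift(-172) == 2172-09-07
// mhop(11) == 2173-08-07

Answer: 2173-08-07


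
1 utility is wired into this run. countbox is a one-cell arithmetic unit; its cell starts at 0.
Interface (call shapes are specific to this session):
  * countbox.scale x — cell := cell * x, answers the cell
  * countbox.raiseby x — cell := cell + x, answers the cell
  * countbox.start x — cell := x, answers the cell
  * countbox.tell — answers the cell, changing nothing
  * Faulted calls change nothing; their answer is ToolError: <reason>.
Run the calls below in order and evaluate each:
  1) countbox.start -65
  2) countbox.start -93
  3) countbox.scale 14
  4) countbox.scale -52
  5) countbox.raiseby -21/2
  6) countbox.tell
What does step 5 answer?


Answer: 135387/2

Derivation:
Act: countbox.start[x→-65]
Obs: -65
Act: countbox.start[x→-93]
Obs: -93
Act: countbox.scale[x→14]
Obs: -1302
Act: countbox.scale[x→-52]
Obs: 67704
Act: countbox.raiseby[x→-21/2]
Obs: 135387/2
Act: countbox.tell[]
Obs: 135387/2


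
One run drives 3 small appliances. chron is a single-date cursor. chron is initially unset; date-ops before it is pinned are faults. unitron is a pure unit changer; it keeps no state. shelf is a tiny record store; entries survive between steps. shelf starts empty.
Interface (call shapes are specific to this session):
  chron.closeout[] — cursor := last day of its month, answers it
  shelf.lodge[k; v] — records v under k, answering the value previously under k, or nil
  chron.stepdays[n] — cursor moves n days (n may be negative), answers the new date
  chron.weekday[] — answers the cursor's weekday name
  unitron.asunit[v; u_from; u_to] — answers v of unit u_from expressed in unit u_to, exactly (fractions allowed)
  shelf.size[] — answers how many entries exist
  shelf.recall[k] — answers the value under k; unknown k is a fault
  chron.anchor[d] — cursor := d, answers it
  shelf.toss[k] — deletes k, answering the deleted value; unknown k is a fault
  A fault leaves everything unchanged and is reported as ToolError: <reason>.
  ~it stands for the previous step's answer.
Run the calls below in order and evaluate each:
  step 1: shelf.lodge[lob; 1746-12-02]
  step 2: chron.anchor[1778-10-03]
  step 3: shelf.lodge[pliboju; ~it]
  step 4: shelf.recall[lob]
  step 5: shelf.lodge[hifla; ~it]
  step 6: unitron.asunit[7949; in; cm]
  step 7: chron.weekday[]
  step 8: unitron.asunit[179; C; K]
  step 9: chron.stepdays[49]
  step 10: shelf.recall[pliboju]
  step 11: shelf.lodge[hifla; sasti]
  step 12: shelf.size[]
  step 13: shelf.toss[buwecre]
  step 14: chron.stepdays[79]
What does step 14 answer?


I call shelf.lodge on k→lob, v→1746-12-02, — result: nil.
Now I run chron.anchor on d→1778-10-03, — result: 1778-10-03.
I run shelf.lodge on k→pliboju, v→~it, yielding nil.
I try shelf.recall on k→lob, which returns 1746-12-02.
Next I call shelf.lodge on k→hifla, v→~it, → nil.
Calling unitron.asunit on v→7949, u_from→in, u_to→cm, and observe 1009523/50.
I run chron.weekday(), and get Saturday.
Using unitron.asunit on v→179, u_from→C, u_to→K, and see 9043/20.
Next I call chron.stepdays on n→49, and get 1778-11-21.
Now I run shelf.recall on k→pliboju, and get 1778-10-03.
I try shelf.lodge on k→hifla, v→sasti, giving 1746-12-02.
Next I call shelf.size, and see 3.
Using shelf.toss on k→buwecre, → ToolError: no such key buwecre.
I invoke chron.stepdays on n→79, and get 1779-02-08.

Answer: 1779-02-08


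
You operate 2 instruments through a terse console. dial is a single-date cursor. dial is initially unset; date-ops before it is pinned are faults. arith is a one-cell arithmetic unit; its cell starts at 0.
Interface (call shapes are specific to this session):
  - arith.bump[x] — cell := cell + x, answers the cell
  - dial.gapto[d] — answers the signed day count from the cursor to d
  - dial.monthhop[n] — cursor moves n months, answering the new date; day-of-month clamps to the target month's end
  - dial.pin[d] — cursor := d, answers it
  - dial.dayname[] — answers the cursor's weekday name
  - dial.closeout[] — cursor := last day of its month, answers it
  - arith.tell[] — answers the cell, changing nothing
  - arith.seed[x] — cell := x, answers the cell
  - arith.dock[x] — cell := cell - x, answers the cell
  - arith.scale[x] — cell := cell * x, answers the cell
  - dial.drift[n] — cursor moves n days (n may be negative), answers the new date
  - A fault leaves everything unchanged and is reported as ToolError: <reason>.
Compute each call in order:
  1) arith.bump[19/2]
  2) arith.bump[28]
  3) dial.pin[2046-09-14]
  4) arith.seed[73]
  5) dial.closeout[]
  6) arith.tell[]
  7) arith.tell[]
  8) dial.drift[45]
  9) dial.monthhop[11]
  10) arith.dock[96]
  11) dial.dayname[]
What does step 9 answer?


-> arith.bump(19/2)
<- 19/2
-> arith.bump(28)
<- 75/2
-> dial.pin(2046-09-14)
<- 2046-09-14
-> arith.seed(73)
<- 73
-> dial.closeout()
<- 2046-09-30
-> arith.tell()
<- 73
-> arith.tell()
<- 73
-> dial.drift(45)
<- 2046-11-14
-> dial.monthhop(11)
<- 2047-10-14
-> arith.dock(96)
<- -23
-> dial.dayname()
<- Monday

Answer: 2047-10-14


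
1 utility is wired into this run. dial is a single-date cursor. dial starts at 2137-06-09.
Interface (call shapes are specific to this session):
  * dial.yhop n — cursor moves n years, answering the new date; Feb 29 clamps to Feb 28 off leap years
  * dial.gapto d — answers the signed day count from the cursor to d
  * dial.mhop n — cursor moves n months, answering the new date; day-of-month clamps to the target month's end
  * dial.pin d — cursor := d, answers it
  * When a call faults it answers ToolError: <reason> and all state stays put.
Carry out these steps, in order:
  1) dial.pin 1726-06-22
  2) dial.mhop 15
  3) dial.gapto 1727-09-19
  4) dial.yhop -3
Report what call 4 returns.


-> dial.pin(1726-06-22)
<- 1726-06-22
-> dial.mhop(15)
<- 1727-09-22
-> dial.gapto(1727-09-19)
<- -3
-> dial.yhop(-3)
<- 1724-09-22

Answer: 1724-09-22


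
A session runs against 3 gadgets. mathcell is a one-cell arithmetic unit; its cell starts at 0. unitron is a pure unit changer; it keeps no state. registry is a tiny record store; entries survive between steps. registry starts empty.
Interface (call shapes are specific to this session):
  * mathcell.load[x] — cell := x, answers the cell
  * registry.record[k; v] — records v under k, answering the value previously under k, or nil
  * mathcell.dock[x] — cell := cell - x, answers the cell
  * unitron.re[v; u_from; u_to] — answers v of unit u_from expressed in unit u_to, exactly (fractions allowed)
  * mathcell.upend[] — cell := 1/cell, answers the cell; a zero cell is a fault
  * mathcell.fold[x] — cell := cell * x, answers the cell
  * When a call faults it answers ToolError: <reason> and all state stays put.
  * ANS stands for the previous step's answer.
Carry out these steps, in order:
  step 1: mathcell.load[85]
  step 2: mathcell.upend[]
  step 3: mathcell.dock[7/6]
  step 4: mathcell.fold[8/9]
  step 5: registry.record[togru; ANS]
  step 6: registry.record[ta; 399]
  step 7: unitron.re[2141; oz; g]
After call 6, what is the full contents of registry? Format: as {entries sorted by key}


[in] mathcell.load x='85'
= 85
[in] mathcell.upend
= 1/85
[in] mathcell.dock x='7/6'
= -589/510
[in] mathcell.fold x='8/9'
= -2356/2295
[in] registry.record k='togru' v='ANS'
= nil
[in] registry.record k='ta' v='399'
= nil
[in] unitron.re v='2141' u_from='oz' u_to='g'
= 97114126417/1600000

Answer: {ta=399, togru=-2356/2295}


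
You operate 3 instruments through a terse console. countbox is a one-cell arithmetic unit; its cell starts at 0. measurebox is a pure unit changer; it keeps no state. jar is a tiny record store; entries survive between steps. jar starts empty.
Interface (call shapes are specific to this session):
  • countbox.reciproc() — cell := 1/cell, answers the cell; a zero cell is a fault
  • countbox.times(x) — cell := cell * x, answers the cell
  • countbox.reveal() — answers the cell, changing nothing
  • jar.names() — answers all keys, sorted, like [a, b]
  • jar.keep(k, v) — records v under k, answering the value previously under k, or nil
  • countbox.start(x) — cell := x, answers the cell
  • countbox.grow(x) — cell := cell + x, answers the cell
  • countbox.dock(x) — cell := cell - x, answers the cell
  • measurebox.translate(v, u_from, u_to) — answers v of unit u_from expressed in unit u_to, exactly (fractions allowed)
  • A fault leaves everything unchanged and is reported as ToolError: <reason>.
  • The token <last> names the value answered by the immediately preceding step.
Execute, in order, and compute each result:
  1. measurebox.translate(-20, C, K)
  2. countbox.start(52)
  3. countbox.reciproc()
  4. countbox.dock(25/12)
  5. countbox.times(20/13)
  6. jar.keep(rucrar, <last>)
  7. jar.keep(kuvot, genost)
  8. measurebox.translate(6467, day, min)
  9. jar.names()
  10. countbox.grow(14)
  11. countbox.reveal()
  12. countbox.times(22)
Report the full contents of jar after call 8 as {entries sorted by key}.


>>> measurebox.translate v=-20 u_from=C u_to=K
:: 5063/20
>>> countbox.start x=52
:: 52
>>> countbox.reciproc
:: 1/52
>>> countbox.dock x=25/12
:: -161/78
>>> countbox.times x=20/13
:: -1610/507
>>> jar.keep k=rucrar v=<last>
:: nil
>>> jar.keep k=kuvot v=genost
:: nil
>>> measurebox.translate v=6467 u_from=day u_to=min
:: 9312480
>>> jar.names
:: [kuvot, rucrar]
>>> countbox.grow x=14
:: 5488/507
>>> countbox.reveal
:: 5488/507
>>> countbox.times x=22
:: 120736/507

Answer: {kuvot=genost, rucrar=-1610/507}


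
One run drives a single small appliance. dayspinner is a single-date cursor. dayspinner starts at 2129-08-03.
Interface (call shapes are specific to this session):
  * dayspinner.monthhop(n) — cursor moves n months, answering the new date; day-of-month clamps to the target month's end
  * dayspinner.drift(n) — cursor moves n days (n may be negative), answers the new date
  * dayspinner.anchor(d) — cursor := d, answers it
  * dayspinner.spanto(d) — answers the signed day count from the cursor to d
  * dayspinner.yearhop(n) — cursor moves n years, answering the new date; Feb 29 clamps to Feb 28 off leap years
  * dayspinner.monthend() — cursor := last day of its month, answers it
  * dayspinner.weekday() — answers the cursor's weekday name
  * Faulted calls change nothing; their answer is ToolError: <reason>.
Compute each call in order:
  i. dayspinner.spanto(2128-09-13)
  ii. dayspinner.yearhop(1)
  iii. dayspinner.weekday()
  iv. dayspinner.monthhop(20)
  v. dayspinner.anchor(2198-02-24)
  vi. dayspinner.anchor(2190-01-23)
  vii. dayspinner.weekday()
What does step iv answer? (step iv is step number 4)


>>> spanto d='2128-09-13'
= -324
>>> yearhop n='1'
= 2130-08-03
>>> weekday
= Thursday
>>> monthhop n='20'
= 2132-04-03
>>> anchor d='2198-02-24'
= 2198-02-24
>>> anchor d='2190-01-23'
= 2190-01-23
>>> weekday
= Saturday

Answer: 2132-04-03
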